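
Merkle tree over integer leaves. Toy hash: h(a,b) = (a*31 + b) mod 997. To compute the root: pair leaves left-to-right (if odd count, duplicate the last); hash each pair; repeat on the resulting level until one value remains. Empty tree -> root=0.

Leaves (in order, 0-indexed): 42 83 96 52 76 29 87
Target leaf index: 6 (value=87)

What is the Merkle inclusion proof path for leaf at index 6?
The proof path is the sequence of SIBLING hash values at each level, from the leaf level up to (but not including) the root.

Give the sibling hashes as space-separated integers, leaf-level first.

Answer: 87 391 101

Derivation:
L0 (leaves): [42, 83, 96, 52, 76, 29, 87], target index=6
L1: h(42,83)=(42*31+83)%997=388 [pair 0] h(96,52)=(96*31+52)%997=37 [pair 1] h(76,29)=(76*31+29)%997=391 [pair 2] h(87,87)=(87*31+87)%997=790 [pair 3] -> [388, 37, 391, 790]
  Sibling for proof at L0: 87
L2: h(388,37)=(388*31+37)%997=101 [pair 0] h(391,790)=(391*31+790)%997=947 [pair 1] -> [101, 947]
  Sibling for proof at L1: 391
L3: h(101,947)=(101*31+947)%997=90 [pair 0] -> [90]
  Sibling for proof at L2: 101
Root: 90
Proof path (sibling hashes from leaf to root): [87, 391, 101]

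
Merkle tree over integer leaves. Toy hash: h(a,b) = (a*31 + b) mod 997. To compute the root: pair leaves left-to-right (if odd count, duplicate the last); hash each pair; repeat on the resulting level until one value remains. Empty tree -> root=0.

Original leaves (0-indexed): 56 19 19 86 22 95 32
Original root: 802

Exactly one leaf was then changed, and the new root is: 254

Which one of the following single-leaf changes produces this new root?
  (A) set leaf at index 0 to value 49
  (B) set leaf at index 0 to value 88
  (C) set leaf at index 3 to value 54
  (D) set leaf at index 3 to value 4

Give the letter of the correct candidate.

Original leaves: [56, 19, 19, 86, 22, 95, 32]
Target new root: 254
Try each candidate change and compute the resulting root:
Candidate A: set leaf[0] = 49 -> leaves = [49, 19, 19, 86, 22, 95, 32]
  L0: [49, 19, 19, 86, 22, 95, 32]
  L1: h(49,19)=(49*31+19)%997=541 h(19,86)=(19*31+86)%997=675 h(22,95)=(22*31+95)%997=777 h(32,32)=(32*31+32)%997=27 -> [541, 675, 777, 27]
  L2: h(541,675)=(541*31+675)%997=497 h(777,27)=(777*31+27)%997=186 -> [497, 186]
  L3: h(497,186)=(497*31+186)%997=638 -> [638]
  root = 638 != target 254
Candidate B: set leaf[0] = 88 -> leaves = [88, 19, 19, 86, 22, 95, 32]
  L0: [88, 19, 19, 86, 22, 95, 32]
  L1: h(88,19)=(88*31+19)%997=753 h(19,86)=(19*31+86)%997=675 h(22,95)=(22*31+95)%997=777 h(32,32)=(32*31+32)%997=27 -> [753, 675, 777, 27]
  L2: h(753,675)=(753*31+675)%997=90 h(777,27)=(777*31+27)%997=186 -> [90, 186]
  L3: h(90,186)=(90*31+186)%997=982 -> [982]
  root = 982 != target 254
Candidate C: set leaf[3] = 54 -> leaves = [56, 19, 19, 54, 22, 95, 32]
  L0: [56, 19, 19, 54, 22, 95, 32]
  L1: h(56,19)=(56*31+19)%997=758 h(19,54)=(19*31+54)%997=643 h(22,95)=(22*31+95)%997=777 h(32,32)=(32*31+32)%997=27 -> [758, 643, 777, 27]
  L2: h(758,643)=(758*31+643)%997=213 h(777,27)=(777*31+27)%997=186 -> [213, 186]
  L3: h(213,186)=(213*31+186)%997=807 -> [807]
  root = 807 != target 254
Candidate D: set leaf[3] = 4 -> leaves = [56, 19, 19, 4, 22, 95, 32]
  L0: [56, 19, 19, 4, 22, 95, 32]
  L1: h(56,19)=(56*31+19)%997=758 h(19,4)=(19*31+4)%997=593 h(22,95)=(22*31+95)%997=777 h(32,32)=(32*31+32)%997=27 -> [758, 593, 777, 27]
  L2: h(758,593)=(758*31+593)%997=163 h(777,27)=(777*31+27)%997=186 -> [163, 186]
  L3: h(163,186)=(163*31+186)%997=254 -> [254]
  root = 254 == target 254  ** MATCH **
Candidate D produces the target root.

Answer: D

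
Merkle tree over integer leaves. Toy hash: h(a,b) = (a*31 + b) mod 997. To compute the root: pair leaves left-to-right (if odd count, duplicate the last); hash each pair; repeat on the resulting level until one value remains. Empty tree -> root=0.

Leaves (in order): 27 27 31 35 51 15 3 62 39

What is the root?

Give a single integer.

Answer: 896

Derivation:
L0: [27, 27, 31, 35, 51, 15, 3, 62, 39]
L1: h(27,27)=(27*31+27)%997=864 h(31,35)=(31*31+35)%997=996 h(51,15)=(51*31+15)%997=599 h(3,62)=(3*31+62)%997=155 h(39,39)=(39*31+39)%997=251 -> [864, 996, 599, 155, 251]
L2: h(864,996)=(864*31+996)%997=861 h(599,155)=(599*31+155)%997=778 h(251,251)=(251*31+251)%997=56 -> [861, 778, 56]
L3: h(861,778)=(861*31+778)%997=550 h(56,56)=(56*31+56)%997=795 -> [550, 795]
L4: h(550,795)=(550*31+795)%997=896 -> [896]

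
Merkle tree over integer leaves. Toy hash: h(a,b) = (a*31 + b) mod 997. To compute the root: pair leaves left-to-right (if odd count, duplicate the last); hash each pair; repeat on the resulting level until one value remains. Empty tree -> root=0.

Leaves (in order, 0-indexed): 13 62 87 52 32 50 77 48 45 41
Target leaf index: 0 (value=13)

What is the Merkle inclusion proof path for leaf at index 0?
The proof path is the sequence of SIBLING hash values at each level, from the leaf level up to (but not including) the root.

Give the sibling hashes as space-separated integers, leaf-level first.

L0 (leaves): [13, 62, 87, 52, 32, 50, 77, 48, 45, 41], target index=0
L1: h(13,62)=(13*31+62)%997=465 [pair 0] h(87,52)=(87*31+52)%997=755 [pair 1] h(32,50)=(32*31+50)%997=45 [pair 2] h(77,48)=(77*31+48)%997=441 [pair 3] h(45,41)=(45*31+41)%997=439 [pair 4] -> [465, 755, 45, 441, 439]
  Sibling for proof at L0: 62
L2: h(465,755)=(465*31+755)%997=215 [pair 0] h(45,441)=(45*31+441)%997=839 [pair 1] h(439,439)=(439*31+439)%997=90 [pair 2] -> [215, 839, 90]
  Sibling for proof at L1: 755
L3: h(215,839)=(215*31+839)%997=525 [pair 0] h(90,90)=(90*31+90)%997=886 [pair 1] -> [525, 886]
  Sibling for proof at L2: 839
L4: h(525,886)=(525*31+886)%997=212 [pair 0] -> [212]
  Sibling for proof at L3: 886
Root: 212
Proof path (sibling hashes from leaf to root): [62, 755, 839, 886]

Answer: 62 755 839 886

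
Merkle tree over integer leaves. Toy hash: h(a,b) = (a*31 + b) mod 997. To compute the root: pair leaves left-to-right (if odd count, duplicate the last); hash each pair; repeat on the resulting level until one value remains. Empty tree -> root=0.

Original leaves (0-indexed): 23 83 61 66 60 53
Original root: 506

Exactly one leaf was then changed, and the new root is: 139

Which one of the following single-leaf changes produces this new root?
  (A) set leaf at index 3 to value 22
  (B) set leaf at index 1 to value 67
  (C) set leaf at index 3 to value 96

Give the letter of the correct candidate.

Original leaves: [23, 83, 61, 66, 60, 53]
Target new root: 139
Try each candidate change and compute the resulting root:
Candidate A: set leaf[3] = 22 -> leaves = [23, 83, 61, 22, 60, 53]
  L0: [23, 83, 61, 22, 60, 53]
  L1: h(23,83)=(23*31+83)%997=796 h(61,22)=(61*31+22)%997=916 h(60,53)=(60*31+53)%997=916 -> [796, 916, 916]
  L2: h(796,916)=(796*31+916)%997=667 h(916,916)=(916*31+916)%997=399 -> [667, 399]
  L3: h(667,399)=(667*31+399)%997=139 -> [139]
  root = 139 == target 139  ** MATCH **
Candidate B: set leaf[1] = 67 -> leaves = [23, 67, 61, 66, 60, 53]
  L0: [23, 67, 61, 66, 60, 53]
  L1: h(23,67)=(23*31+67)%997=780 h(61,66)=(61*31+66)%997=960 h(60,53)=(60*31+53)%997=916 -> [780, 960, 916]
  L2: h(780,960)=(780*31+960)%997=215 h(916,916)=(916*31+916)%997=399 -> [215, 399]
  L3: h(215,399)=(215*31+399)%997=85 -> [85]
  root = 85 != target 139
Candidate C: set leaf[3] = 96 -> leaves = [23, 83, 61, 96, 60, 53]
  L0: [23, 83, 61, 96, 60, 53]
  L1: h(23,83)=(23*31+83)%997=796 h(61,96)=(61*31+96)%997=990 h(60,53)=(60*31+53)%997=916 -> [796, 990, 916]
  L2: h(796,990)=(796*31+990)%997=741 h(916,916)=(916*31+916)%997=399 -> [741, 399]
  L3: h(741,399)=(741*31+399)%997=439 -> [439]
  root = 439 != target 139
Candidate A produces the target root.

Answer: A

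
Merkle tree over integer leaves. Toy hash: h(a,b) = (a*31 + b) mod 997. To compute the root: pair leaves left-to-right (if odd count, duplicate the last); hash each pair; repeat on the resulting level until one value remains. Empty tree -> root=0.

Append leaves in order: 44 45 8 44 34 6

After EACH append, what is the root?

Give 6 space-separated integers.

Answer: 44 412 67 103 123 224

Derivation:
After append 44 (leaves=[44]):
  L0: [44]
  root=44
After append 45 (leaves=[44, 45]):
  L0: [44, 45]
  L1: h(44,45)=(44*31+45)%997=412 -> [412]
  root=412
After append 8 (leaves=[44, 45, 8]):
  L0: [44, 45, 8]
  L1: h(44,45)=(44*31+45)%997=412 h(8,8)=(8*31+8)%997=256 -> [412, 256]
  L2: h(412,256)=(412*31+256)%997=67 -> [67]
  root=67
After append 44 (leaves=[44, 45, 8, 44]):
  L0: [44, 45, 8, 44]
  L1: h(44,45)=(44*31+45)%997=412 h(8,44)=(8*31+44)%997=292 -> [412, 292]
  L2: h(412,292)=(412*31+292)%997=103 -> [103]
  root=103
After append 34 (leaves=[44, 45, 8, 44, 34]):
  L0: [44, 45, 8, 44, 34]
  L1: h(44,45)=(44*31+45)%997=412 h(8,44)=(8*31+44)%997=292 h(34,34)=(34*31+34)%997=91 -> [412, 292, 91]
  L2: h(412,292)=(412*31+292)%997=103 h(91,91)=(91*31+91)%997=918 -> [103, 918]
  L3: h(103,918)=(103*31+918)%997=123 -> [123]
  root=123
After append 6 (leaves=[44, 45, 8, 44, 34, 6]):
  L0: [44, 45, 8, 44, 34, 6]
  L1: h(44,45)=(44*31+45)%997=412 h(8,44)=(8*31+44)%997=292 h(34,6)=(34*31+6)%997=63 -> [412, 292, 63]
  L2: h(412,292)=(412*31+292)%997=103 h(63,63)=(63*31+63)%997=22 -> [103, 22]
  L3: h(103,22)=(103*31+22)%997=224 -> [224]
  root=224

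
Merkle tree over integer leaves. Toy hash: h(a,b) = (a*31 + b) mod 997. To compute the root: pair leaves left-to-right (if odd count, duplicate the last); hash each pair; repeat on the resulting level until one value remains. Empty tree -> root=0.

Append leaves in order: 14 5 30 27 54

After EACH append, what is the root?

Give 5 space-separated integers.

After append 14 (leaves=[14]):
  L0: [14]
  root=14
After append 5 (leaves=[14, 5]):
  L0: [14, 5]
  L1: h(14,5)=(14*31+5)%997=439 -> [439]
  root=439
After append 30 (leaves=[14, 5, 30]):
  L0: [14, 5, 30]
  L1: h(14,5)=(14*31+5)%997=439 h(30,30)=(30*31+30)%997=960 -> [439, 960]
  L2: h(439,960)=(439*31+960)%997=611 -> [611]
  root=611
After append 27 (leaves=[14, 5, 30, 27]):
  L0: [14, 5, 30, 27]
  L1: h(14,5)=(14*31+5)%997=439 h(30,27)=(30*31+27)%997=957 -> [439, 957]
  L2: h(439,957)=(439*31+957)%997=608 -> [608]
  root=608
After append 54 (leaves=[14, 5, 30, 27, 54]):
  L0: [14, 5, 30, 27, 54]
  L1: h(14,5)=(14*31+5)%997=439 h(30,27)=(30*31+27)%997=957 h(54,54)=(54*31+54)%997=731 -> [439, 957, 731]
  L2: h(439,957)=(439*31+957)%997=608 h(731,731)=(731*31+731)%997=461 -> [608, 461]
  L3: h(608,461)=(608*31+461)%997=366 -> [366]
  root=366

Answer: 14 439 611 608 366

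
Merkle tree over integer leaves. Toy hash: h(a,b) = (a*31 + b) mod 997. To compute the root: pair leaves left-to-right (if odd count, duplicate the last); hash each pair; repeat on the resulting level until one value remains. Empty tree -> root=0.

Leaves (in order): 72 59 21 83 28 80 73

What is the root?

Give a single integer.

L0: [72, 59, 21, 83, 28, 80, 73]
L1: h(72,59)=(72*31+59)%997=297 h(21,83)=(21*31+83)%997=734 h(28,80)=(28*31+80)%997=948 h(73,73)=(73*31+73)%997=342 -> [297, 734, 948, 342]
L2: h(297,734)=(297*31+734)%997=968 h(948,342)=(948*31+342)%997=817 -> [968, 817]
L3: h(968,817)=(968*31+817)%997=915 -> [915]

Answer: 915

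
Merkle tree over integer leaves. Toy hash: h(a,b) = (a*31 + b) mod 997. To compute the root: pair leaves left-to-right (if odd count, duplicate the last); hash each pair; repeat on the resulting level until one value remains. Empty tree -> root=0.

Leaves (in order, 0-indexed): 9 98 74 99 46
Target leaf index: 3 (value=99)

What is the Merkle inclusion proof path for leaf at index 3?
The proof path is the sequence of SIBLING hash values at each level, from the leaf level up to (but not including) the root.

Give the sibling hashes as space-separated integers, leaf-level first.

Answer: 74 377 245

Derivation:
L0 (leaves): [9, 98, 74, 99, 46], target index=3
L1: h(9,98)=(9*31+98)%997=377 [pair 0] h(74,99)=(74*31+99)%997=399 [pair 1] h(46,46)=(46*31+46)%997=475 [pair 2] -> [377, 399, 475]
  Sibling for proof at L0: 74
L2: h(377,399)=(377*31+399)%997=122 [pair 0] h(475,475)=(475*31+475)%997=245 [pair 1] -> [122, 245]
  Sibling for proof at L1: 377
L3: h(122,245)=(122*31+245)%997=39 [pair 0] -> [39]
  Sibling for proof at L2: 245
Root: 39
Proof path (sibling hashes from leaf to root): [74, 377, 245]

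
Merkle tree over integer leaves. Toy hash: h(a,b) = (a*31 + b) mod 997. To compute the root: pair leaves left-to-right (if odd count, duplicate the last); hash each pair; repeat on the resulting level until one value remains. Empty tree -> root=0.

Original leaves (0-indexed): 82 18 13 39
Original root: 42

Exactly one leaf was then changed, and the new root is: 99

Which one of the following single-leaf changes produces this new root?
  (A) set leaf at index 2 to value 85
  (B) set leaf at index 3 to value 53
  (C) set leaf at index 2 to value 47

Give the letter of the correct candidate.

Original leaves: [82, 18, 13, 39]
Target new root: 99
Try each candidate change and compute the resulting root:
Candidate A: set leaf[2] = 85 -> leaves = [82, 18, 85, 39]
  L0: [82, 18, 85, 39]
  L1: h(82,18)=(82*31+18)%997=566 h(85,39)=(85*31+39)%997=680 -> [566, 680]
  L2: h(566,680)=(566*31+680)%997=280 -> [280]
  root = 280 != target 99
Candidate B: set leaf[3] = 53 -> leaves = [82, 18, 13, 53]
  L0: [82, 18, 13, 53]
  L1: h(82,18)=(82*31+18)%997=566 h(13,53)=(13*31+53)%997=456 -> [566, 456]
  L2: h(566,456)=(566*31+456)%997=56 -> [56]
  root = 56 != target 99
Candidate C: set leaf[2] = 47 -> leaves = [82, 18, 47, 39]
  L0: [82, 18, 47, 39]
  L1: h(82,18)=(82*31+18)%997=566 h(47,39)=(47*31+39)%997=499 -> [566, 499]
  L2: h(566,499)=(566*31+499)%997=99 -> [99]
  root = 99 == target 99  ** MATCH **
Candidate C produces the target root.

Answer: C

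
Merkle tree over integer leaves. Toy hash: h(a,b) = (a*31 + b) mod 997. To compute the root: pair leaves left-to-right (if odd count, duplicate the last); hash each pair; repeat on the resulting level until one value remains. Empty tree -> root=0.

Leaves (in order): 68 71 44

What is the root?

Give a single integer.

Answer: 164

Derivation:
L0: [68, 71, 44]
L1: h(68,71)=(68*31+71)%997=185 h(44,44)=(44*31+44)%997=411 -> [185, 411]
L2: h(185,411)=(185*31+411)%997=164 -> [164]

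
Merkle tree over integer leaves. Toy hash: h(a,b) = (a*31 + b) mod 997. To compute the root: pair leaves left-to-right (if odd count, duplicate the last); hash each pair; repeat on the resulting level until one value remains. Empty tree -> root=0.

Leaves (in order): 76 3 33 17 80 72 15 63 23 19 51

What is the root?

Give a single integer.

Answer: 858

Derivation:
L0: [76, 3, 33, 17, 80, 72, 15, 63, 23, 19, 51]
L1: h(76,3)=(76*31+3)%997=365 h(33,17)=(33*31+17)%997=43 h(80,72)=(80*31+72)%997=558 h(15,63)=(15*31+63)%997=528 h(23,19)=(23*31+19)%997=732 h(51,51)=(51*31+51)%997=635 -> [365, 43, 558, 528, 732, 635]
L2: h(365,43)=(365*31+43)%997=391 h(558,528)=(558*31+528)%997=877 h(732,635)=(732*31+635)%997=396 -> [391, 877, 396]
L3: h(391,877)=(391*31+877)%997=37 h(396,396)=(396*31+396)%997=708 -> [37, 708]
L4: h(37,708)=(37*31+708)%997=858 -> [858]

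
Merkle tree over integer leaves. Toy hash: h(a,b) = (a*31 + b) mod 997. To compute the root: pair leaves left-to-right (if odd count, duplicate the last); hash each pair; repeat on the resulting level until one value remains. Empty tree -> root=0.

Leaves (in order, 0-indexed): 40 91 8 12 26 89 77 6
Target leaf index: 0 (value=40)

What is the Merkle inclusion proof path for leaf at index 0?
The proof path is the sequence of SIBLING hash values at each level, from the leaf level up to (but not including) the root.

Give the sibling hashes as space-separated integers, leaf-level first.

Answer: 91 260 228

Derivation:
L0 (leaves): [40, 91, 8, 12, 26, 89, 77, 6], target index=0
L1: h(40,91)=(40*31+91)%997=334 [pair 0] h(8,12)=(8*31+12)%997=260 [pair 1] h(26,89)=(26*31+89)%997=895 [pair 2] h(77,6)=(77*31+6)%997=399 [pair 3] -> [334, 260, 895, 399]
  Sibling for proof at L0: 91
L2: h(334,260)=(334*31+260)%997=644 [pair 0] h(895,399)=(895*31+399)%997=228 [pair 1] -> [644, 228]
  Sibling for proof at L1: 260
L3: h(644,228)=(644*31+228)%997=252 [pair 0] -> [252]
  Sibling for proof at L2: 228
Root: 252
Proof path (sibling hashes from leaf to root): [91, 260, 228]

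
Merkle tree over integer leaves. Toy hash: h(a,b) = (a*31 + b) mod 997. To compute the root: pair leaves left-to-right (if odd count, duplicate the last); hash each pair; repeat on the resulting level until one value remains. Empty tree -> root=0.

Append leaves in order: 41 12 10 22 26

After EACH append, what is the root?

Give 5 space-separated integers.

After append 41 (leaves=[41]):
  L0: [41]
  root=41
After append 12 (leaves=[41, 12]):
  L0: [41, 12]
  L1: h(41,12)=(41*31+12)%997=286 -> [286]
  root=286
After append 10 (leaves=[41, 12, 10]):
  L0: [41, 12, 10]
  L1: h(41,12)=(41*31+12)%997=286 h(10,10)=(10*31+10)%997=320 -> [286, 320]
  L2: h(286,320)=(286*31+320)%997=213 -> [213]
  root=213
After append 22 (leaves=[41, 12, 10, 22]):
  L0: [41, 12, 10, 22]
  L1: h(41,12)=(41*31+12)%997=286 h(10,22)=(10*31+22)%997=332 -> [286, 332]
  L2: h(286,332)=(286*31+332)%997=225 -> [225]
  root=225
After append 26 (leaves=[41, 12, 10, 22, 26]):
  L0: [41, 12, 10, 22, 26]
  L1: h(41,12)=(41*31+12)%997=286 h(10,22)=(10*31+22)%997=332 h(26,26)=(26*31+26)%997=832 -> [286, 332, 832]
  L2: h(286,332)=(286*31+332)%997=225 h(832,832)=(832*31+832)%997=702 -> [225, 702]
  L3: h(225,702)=(225*31+702)%997=698 -> [698]
  root=698

Answer: 41 286 213 225 698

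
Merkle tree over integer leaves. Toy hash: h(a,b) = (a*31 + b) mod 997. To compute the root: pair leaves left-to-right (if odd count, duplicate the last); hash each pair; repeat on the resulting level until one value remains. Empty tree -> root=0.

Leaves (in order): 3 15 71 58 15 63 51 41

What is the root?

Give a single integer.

Answer: 383

Derivation:
L0: [3, 15, 71, 58, 15, 63, 51, 41]
L1: h(3,15)=(3*31+15)%997=108 h(71,58)=(71*31+58)%997=265 h(15,63)=(15*31+63)%997=528 h(51,41)=(51*31+41)%997=625 -> [108, 265, 528, 625]
L2: h(108,265)=(108*31+265)%997=622 h(528,625)=(528*31+625)%997=44 -> [622, 44]
L3: h(622,44)=(622*31+44)%997=383 -> [383]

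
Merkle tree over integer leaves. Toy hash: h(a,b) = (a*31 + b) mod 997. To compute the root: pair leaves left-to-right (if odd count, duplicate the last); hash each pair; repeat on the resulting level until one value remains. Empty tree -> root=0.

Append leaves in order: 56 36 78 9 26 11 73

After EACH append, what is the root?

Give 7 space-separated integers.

Answer: 56 775 599 530 183 700 225

Derivation:
After append 56 (leaves=[56]):
  L0: [56]
  root=56
After append 36 (leaves=[56, 36]):
  L0: [56, 36]
  L1: h(56,36)=(56*31+36)%997=775 -> [775]
  root=775
After append 78 (leaves=[56, 36, 78]):
  L0: [56, 36, 78]
  L1: h(56,36)=(56*31+36)%997=775 h(78,78)=(78*31+78)%997=502 -> [775, 502]
  L2: h(775,502)=(775*31+502)%997=599 -> [599]
  root=599
After append 9 (leaves=[56, 36, 78, 9]):
  L0: [56, 36, 78, 9]
  L1: h(56,36)=(56*31+36)%997=775 h(78,9)=(78*31+9)%997=433 -> [775, 433]
  L2: h(775,433)=(775*31+433)%997=530 -> [530]
  root=530
After append 26 (leaves=[56, 36, 78, 9, 26]):
  L0: [56, 36, 78, 9, 26]
  L1: h(56,36)=(56*31+36)%997=775 h(78,9)=(78*31+9)%997=433 h(26,26)=(26*31+26)%997=832 -> [775, 433, 832]
  L2: h(775,433)=(775*31+433)%997=530 h(832,832)=(832*31+832)%997=702 -> [530, 702]
  L3: h(530,702)=(530*31+702)%997=183 -> [183]
  root=183
After append 11 (leaves=[56, 36, 78, 9, 26, 11]):
  L0: [56, 36, 78, 9, 26, 11]
  L1: h(56,36)=(56*31+36)%997=775 h(78,9)=(78*31+9)%997=433 h(26,11)=(26*31+11)%997=817 -> [775, 433, 817]
  L2: h(775,433)=(775*31+433)%997=530 h(817,817)=(817*31+817)%997=222 -> [530, 222]
  L3: h(530,222)=(530*31+222)%997=700 -> [700]
  root=700
After append 73 (leaves=[56, 36, 78, 9, 26, 11, 73]):
  L0: [56, 36, 78, 9, 26, 11, 73]
  L1: h(56,36)=(56*31+36)%997=775 h(78,9)=(78*31+9)%997=433 h(26,11)=(26*31+11)%997=817 h(73,73)=(73*31+73)%997=342 -> [775, 433, 817, 342]
  L2: h(775,433)=(775*31+433)%997=530 h(817,342)=(817*31+342)%997=744 -> [530, 744]
  L3: h(530,744)=(530*31+744)%997=225 -> [225]
  root=225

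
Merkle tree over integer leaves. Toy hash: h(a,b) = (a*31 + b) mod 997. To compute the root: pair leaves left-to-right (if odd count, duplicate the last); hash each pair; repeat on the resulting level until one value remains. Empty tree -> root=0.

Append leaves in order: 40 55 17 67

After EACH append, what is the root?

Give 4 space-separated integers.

After append 40 (leaves=[40]):
  L0: [40]
  root=40
After append 55 (leaves=[40, 55]):
  L0: [40, 55]
  L1: h(40,55)=(40*31+55)%997=298 -> [298]
  root=298
After append 17 (leaves=[40, 55, 17]):
  L0: [40, 55, 17]
  L1: h(40,55)=(40*31+55)%997=298 h(17,17)=(17*31+17)%997=544 -> [298, 544]
  L2: h(298,544)=(298*31+544)%997=809 -> [809]
  root=809
After append 67 (leaves=[40, 55, 17, 67]):
  L0: [40, 55, 17, 67]
  L1: h(40,55)=(40*31+55)%997=298 h(17,67)=(17*31+67)%997=594 -> [298, 594]
  L2: h(298,594)=(298*31+594)%997=859 -> [859]
  root=859

Answer: 40 298 809 859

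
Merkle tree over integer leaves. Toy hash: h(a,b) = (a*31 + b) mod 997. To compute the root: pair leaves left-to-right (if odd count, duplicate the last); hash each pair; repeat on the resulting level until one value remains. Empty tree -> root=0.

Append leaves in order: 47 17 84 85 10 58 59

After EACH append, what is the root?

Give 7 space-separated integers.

After append 47 (leaves=[47]):
  L0: [47]
  root=47
After append 17 (leaves=[47, 17]):
  L0: [47, 17]
  L1: h(47,17)=(47*31+17)%997=477 -> [477]
  root=477
After append 84 (leaves=[47, 17, 84]):
  L0: [47, 17, 84]
  L1: h(47,17)=(47*31+17)%997=477 h(84,84)=(84*31+84)%997=694 -> [477, 694]
  L2: h(477,694)=(477*31+694)%997=526 -> [526]
  root=526
After append 85 (leaves=[47, 17, 84, 85]):
  L0: [47, 17, 84, 85]
  L1: h(47,17)=(47*31+17)%997=477 h(84,85)=(84*31+85)%997=695 -> [477, 695]
  L2: h(477,695)=(477*31+695)%997=527 -> [527]
  root=527
After append 10 (leaves=[47, 17, 84, 85, 10]):
  L0: [47, 17, 84, 85, 10]
  L1: h(47,17)=(47*31+17)%997=477 h(84,85)=(84*31+85)%997=695 h(10,10)=(10*31+10)%997=320 -> [477, 695, 320]
  L2: h(477,695)=(477*31+695)%997=527 h(320,320)=(320*31+320)%997=270 -> [527, 270]
  L3: h(527,270)=(527*31+270)%997=655 -> [655]
  root=655
After append 58 (leaves=[47, 17, 84, 85, 10, 58]):
  L0: [47, 17, 84, 85, 10, 58]
  L1: h(47,17)=(47*31+17)%997=477 h(84,85)=(84*31+85)%997=695 h(10,58)=(10*31+58)%997=368 -> [477, 695, 368]
  L2: h(477,695)=(477*31+695)%997=527 h(368,368)=(368*31+368)%997=809 -> [527, 809]
  L3: h(527,809)=(527*31+809)%997=197 -> [197]
  root=197
After append 59 (leaves=[47, 17, 84, 85, 10, 58, 59]):
  L0: [47, 17, 84, 85, 10, 58, 59]
  L1: h(47,17)=(47*31+17)%997=477 h(84,85)=(84*31+85)%997=695 h(10,58)=(10*31+58)%997=368 h(59,59)=(59*31+59)%997=891 -> [477, 695, 368, 891]
  L2: h(477,695)=(477*31+695)%997=527 h(368,891)=(368*31+891)%997=335 -> [527, 335]
  L3: h(527,335)=(527*31+335)%997=720 -> [720]
  root=720

Answer: 47 477 526 527 655 197 720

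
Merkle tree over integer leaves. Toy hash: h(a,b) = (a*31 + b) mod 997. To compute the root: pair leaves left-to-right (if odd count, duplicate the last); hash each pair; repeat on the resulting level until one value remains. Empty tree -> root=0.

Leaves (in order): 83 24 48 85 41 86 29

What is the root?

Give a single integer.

Answer: 260

Derivation:
L0: [83, 24, 48, 85, 41, 86, 29]
L1: h(83,24)=(83*31+24)%997=603 h(48,85)=(48*31+85)%997=576 h(41,86)=(41*31+86)%997=360 h(29,29)=(29*31+29)%997=928 -> [603, 576, 360, 928]
L2: h(603,576)=(603*31+576)%997=326 h(360,928)=(360*31+928)%997=124 -> [326, 124]
L3: h(326,124)=(326*31+124)%997=260 -> [260]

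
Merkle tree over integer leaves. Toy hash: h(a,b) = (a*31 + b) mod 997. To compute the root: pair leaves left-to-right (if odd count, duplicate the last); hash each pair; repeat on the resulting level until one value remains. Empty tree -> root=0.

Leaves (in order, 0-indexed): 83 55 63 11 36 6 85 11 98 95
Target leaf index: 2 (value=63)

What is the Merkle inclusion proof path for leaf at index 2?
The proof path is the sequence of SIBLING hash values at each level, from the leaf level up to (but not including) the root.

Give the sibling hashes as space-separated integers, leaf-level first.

Answer: 11 634 539 843

Derivation:
L0 (leaves): [83, 55, 63, 11, 36, 6, 85, 11, 98, 95], target index=2
L1: h(83,55)=(83*31+55)%997=634 [pair 0] h(63,11)=(63*31+11)%997=967 [pair 1] h(36,6)=(36*31+6)%997=125 [pair 2] h(85,11)=(85*31+11)%997=652 [pair 3] h(98,95)=(98*31+95)%997=142 [pair 4] -> [634, 967, 125, 652, 142]
  Sibling for proof at L0: 11
L2: h(634,967)=(634*31+967)%997=681 [pair 0] h(125,652)=(125*31+652)%997=539 [pair 1] h(142,142)=(142*31+142)%997=556 [pair 2] -> [681, 539, 556]
  Sibling for proof at L1: 634
L3: h(681,539)=(681*31+539)%997=713 [pair 0] h(556,556)=(556*31+556)%997=843 [pair 1] -> [713, 843]
  Sibling for proof at L2: 539
L4: h(713,843)=(713*31+843)%997=15 [pair 0] -> [15]
  Sibling for proof at L3: 843
Root: 15
Proof path (sibling hashes from leaf to root): [11, 634, 539, 843]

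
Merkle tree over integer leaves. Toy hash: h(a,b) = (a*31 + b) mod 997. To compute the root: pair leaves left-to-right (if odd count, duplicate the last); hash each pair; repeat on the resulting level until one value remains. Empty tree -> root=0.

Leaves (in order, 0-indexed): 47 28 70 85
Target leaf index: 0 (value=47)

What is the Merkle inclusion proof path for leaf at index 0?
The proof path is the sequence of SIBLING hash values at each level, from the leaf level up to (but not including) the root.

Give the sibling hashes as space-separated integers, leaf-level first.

Answer: 28 261

Derivation:
L0 (leaves): [47, 28, 70, 85], target index=0
L1: h(47,28)=(47*31+28)%997=488 [pair 0] h(70,85)=(70*31+85)%997=261 [pair 1] -> [488, 261]
  Sibling for proof at L0: 28
L2: h(488,261)=(488*31+261)%997=434 [pair 0] -> [434]
  Sibling for proof at L1: 261
Root: 434
Proof path (sibling hashes from leaf to root): [28, 261]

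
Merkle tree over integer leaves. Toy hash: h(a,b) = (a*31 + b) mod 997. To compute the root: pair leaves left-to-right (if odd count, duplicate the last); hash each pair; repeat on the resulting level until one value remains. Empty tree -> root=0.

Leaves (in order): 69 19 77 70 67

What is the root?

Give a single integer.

L0: [69, 19, 77, 70, 67]
L1: h(69,19)=(69*31+19)%997=164 h(77,70)=(77*31+70)%997=463 h(67,67)=(67*31+67)%997=150 -> [164, 463, 150]
L2: h(164,463)=(164*31+463)%997=562 h(150,150)=(150*31+150)%997=812 -> [562, 812]
L3: h(562,812)=(562*31+812)%997=288 -> [288]

Answer: 288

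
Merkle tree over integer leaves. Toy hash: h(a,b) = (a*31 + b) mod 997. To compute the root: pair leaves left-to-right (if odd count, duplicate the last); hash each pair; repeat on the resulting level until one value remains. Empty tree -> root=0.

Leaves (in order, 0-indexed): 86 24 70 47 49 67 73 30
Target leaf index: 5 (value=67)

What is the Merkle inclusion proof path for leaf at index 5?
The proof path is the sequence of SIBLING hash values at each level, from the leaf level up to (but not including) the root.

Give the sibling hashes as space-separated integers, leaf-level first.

L0 (leaves): [86, 24, 70, 47, 49, 67, 73, 30], target index=5
L1: h(86,24)=(86*31+24)%997=696 [pair 0] h(70,47)=(70*31+47)%997=223 [pair 1] h(49,67)=(49*31+67)%997=589 [pair 2] h(73,30)=(73*31+30)%997=299 [pair 3] -> [696, 223, 589, 299]
  Sibling for proof at L0: 49
L2: h(696,223)=(696*31+223)%997=862 [pair 0] h(589,299)=(589*31+299)%997=612 [pair 1] -> [862, 612]
  Sibling for proof at L1: 299
L3: h(862,612)=(862*31+612)%997=415 [pair 0] -> [415]
  Sibling for proof at L2: 862
Root: 415
Proof path (sibling hashes from leaf to root): [49, 299, 862]

Answer: 49 299 862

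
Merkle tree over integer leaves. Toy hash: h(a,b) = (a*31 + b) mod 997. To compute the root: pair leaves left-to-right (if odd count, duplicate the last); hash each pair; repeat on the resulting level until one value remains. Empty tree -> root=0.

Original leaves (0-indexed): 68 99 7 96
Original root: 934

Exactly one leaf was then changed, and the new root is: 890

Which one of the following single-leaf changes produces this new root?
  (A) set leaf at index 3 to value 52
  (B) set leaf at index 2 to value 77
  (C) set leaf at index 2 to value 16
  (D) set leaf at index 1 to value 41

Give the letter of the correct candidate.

Original leaves: [68, 99, 7, 96]
Target new root: 890
Try each candidate change and compute the resulting root:
Candidate A: set leaf[3] = 52 -> leaves = [68, 99, 7, 52]
  L0: [68, 99, 7, 52]
  L1: h(68,99)=(68*31+99)%997=213 h(7,52)=(7*31+52)%997=269 -> [213, 269]
  L2: h(213,269)=(213*31+269)%997=890 -> [890]
  root = 890 == target 890  ** MATCH **
Candidate B: set leaf[2] = 77 -> leaves = [68, 99, 77, 96]
  L0: [68, 99, 77, 96]
  L1: h(68,99)=(68*31+99)%997=213 h(77,96)=(77*31+96)%997=489 -> [213, 489]
  L2: h(213,489)=(213*31+489)%997=113 -> [113]
  root = 113 != target 890
Candidate C: set leaf[2] = 16 -> leaves = [68, 99, 16, 96]
  L0: [68, 99, 16, 96]
  L1: h(68,99)=(68*31+99)%997=213 h(16,96)=(16*31+96)%997=592 -> [213, 592]
  L2: h(213,592)=(213*31+592)%997=216 -> [216]
  root = 216 != target 890
Candidate D: set leaf[1] = 41 -> leaves = [68, 41, 7, 96]
  L0: [68, 41, 7, 96]
  L1: h(68,41)=(68*31+41)%997=155 h(7,96)=(7*31+96)%997=313 -> [155, 313]
  L2: h(155,313)=(155*31+313)%997=133 -> [133]
  root = 133 != target 890
Candidate A produces the target root.

Answer: A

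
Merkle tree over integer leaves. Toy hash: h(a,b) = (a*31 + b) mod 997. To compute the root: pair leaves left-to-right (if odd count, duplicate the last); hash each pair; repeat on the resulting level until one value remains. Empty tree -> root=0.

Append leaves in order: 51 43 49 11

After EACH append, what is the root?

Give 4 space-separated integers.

After append 51 (leaves=[51]):
  L0: [51]
  root=51
After append 43 (leaves=[51, 43]):
  L0: [51, 43]
  L1: h(51,43)=(51*31+43)%997=627 -> [627]
  root=627
After append 49 (leaves=[51, 43, 49]):
  L0: [51, 43, 49]
  L1: h(51,43)=(51*31+43)%997=627 h(49,49)=(49*31+49)%997=571 -> [627, 571]
  L2: h(627,571)=(627*31+571)%997=68 -> [68]
  root=68
After append 11 (leaves=[51, 43, 49, 11]):
  L0: [51, 43, 49, 11]
  L1: h(51,43)=(51*31+43)%997=627 h(49,11)=(49*31+11)%997=533 -> [627, 533]
  L2: h(627,533)=(627*31+533)%997=30 -> [30]
  root=30

Answer: 51 627 68 30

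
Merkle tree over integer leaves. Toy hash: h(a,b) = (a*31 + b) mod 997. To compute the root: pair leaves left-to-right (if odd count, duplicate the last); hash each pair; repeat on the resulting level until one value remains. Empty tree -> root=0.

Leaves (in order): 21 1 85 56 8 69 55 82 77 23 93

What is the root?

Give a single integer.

Answer: 559

Derivation:
L0: [21, 1, 85, 56, 8, 69, 55, 82, 77, 23, 93]
L1: h(21,1)=(21*31+1)%997=652 h(85,56)=(85*31+56)%997=697 h(8,69)=(8*31+69)%997=317 h(55,82)=(55*31+82)%997=790 h(77,23)=(77*31+23)%997=416 h(93,93)=(93*31+93)%997=982 -> [652, 697, 317, 790, 416, 982]
L2: h(652,697)=(652*31+697)%997=969 h(317,790)=(317*31+790)%997=647 h(416,982)=(416*31+982)%997=917 -> [969, 647, 917]
L3: h(969,647)=(969*31+647)%997=776 h(917,917)=(917*31+917)%997=431 -> [776, 431]
L4: h(776,431)=(776*31+431)%997=559 -> [559]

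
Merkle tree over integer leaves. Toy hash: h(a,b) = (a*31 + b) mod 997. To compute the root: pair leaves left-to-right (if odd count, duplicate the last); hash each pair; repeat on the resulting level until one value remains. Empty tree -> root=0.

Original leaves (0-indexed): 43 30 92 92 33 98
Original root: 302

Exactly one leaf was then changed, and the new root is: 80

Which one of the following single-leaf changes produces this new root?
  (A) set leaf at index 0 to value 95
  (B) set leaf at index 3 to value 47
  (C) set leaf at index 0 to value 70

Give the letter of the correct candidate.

Answer: C

Derivation:
Original leaves: [43, 30, 92, 92, 33, 98]
Target new root: 80
Try each candidate change and compute the resulting root:
Candidate A: set leaf[0] = 95 -> leaves = [95, 30, 92, 92, 33, 98]
  L0: [95, 30, 92, 92, 33, 98]
  L1: h(95,30)=(95*31+30)%997=981 h(92,92)=(92*31+92)%997=950 h(33,98)=(33*31+98)%997=124 -> [981, 950, 124]
  L2: h(981,950)=(981*31+950)%997=454 h(124,124)=(124*31+124)%997=977 -> [454, 977]
  L3: h(454,977)=(454*31+977)%997=96 -> [96]
  root = 96 != target 80
Candidate B: set leaf[3] = 47 -> leaves = [43, 30, 92, 47, 33, 98]
  L0: [43, 30, 92, 47, 33, 98]
  L1: h(43,30)=(43*31+30)%997=366 h(92,47)=(92*31+47)%997=905 h(33,98)=(33*31+98)%997=124 -> [366, 905, 124]
  L2: h(366,905)=(366*31+905)%997=287 h(124,124)=(124*31+124)%997=977 -> [287, 977]
  L3: h(287,977)=(287*31+977)%997=901 -> [901]
  root = 901 != target 80
Candidate C: set leaf[0] = 70 -> leaves = [70, 30, 92, 92, 33, 98]
  L0: [70, 30, 92, 92, 33, 98]
  L1: h(70,30)=(70*31+30)%997=206 h(92,92)=(92*31+92)%997=950 h(33,98)=(33*31+98)%997=124 -> [206, 950, 124]
  L2: h(206,950)=(206*31+950)%997=357 h(124,124)=(124*31+124)%997=977 -> [357, 977]
  L3: h(357,977)=(357*31+977)%997=80 -> [80]
  root = 80 == target 80  ** MATCH **
Candidate C produces the target root.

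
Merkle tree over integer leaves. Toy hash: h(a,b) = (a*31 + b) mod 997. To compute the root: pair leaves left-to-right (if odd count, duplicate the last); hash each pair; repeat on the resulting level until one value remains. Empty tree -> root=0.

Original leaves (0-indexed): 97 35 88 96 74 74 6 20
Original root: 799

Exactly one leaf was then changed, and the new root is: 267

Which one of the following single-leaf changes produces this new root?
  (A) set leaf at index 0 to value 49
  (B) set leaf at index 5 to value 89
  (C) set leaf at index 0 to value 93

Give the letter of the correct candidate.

Original leaves: [97, 35, 88, 96, 74, 74, 6, 20]
Target new root: 267
Try each candidate change and compute the resulting root:
Candidate A: set leaf[0] = 49 -> leaves = [49, 35, 88, 96, 74, 74, 6, 20]
  L0: [49, 35, 88, 96, 74, 74, 6, 20]
  L1: h(49,35)=(49*31+35)%997=557 h(88,96)=(88*31+96)%997=830 h(74,74)=(74*31+74)%997=374 h(6,20)=(6*31+20)%997=206 -> [557, 830, 374, 206]
  L2: h(557,830)=(557*31+830)%997=151 h(374,206)=(374*31+206)%997=833 -> [151, 833]
  L3: h(151,833)=(151*31+833)%997=529 -> [529]
  root = 529 != target 267
Candidate B: set leaf[5] = 89 -> leaves = [97, 35, 88, 96, 74, 89, 6, 20]
  L0: [97, 35, 88, 96, 74, 89, 6, 20]
  L1: h(97,35)=(97*31+35)%997=51 h(88,96)=(88*31+96)%997=830 h(74,89)=(74*31+89)%997=389 h(6,20)=(6*31+20)%997=206 -> [51, 830, 389, 206]
  L2: h(51,830)=(51*31+830)%997=417 h(389,206)=(389*31+206)%997=301 -> [417, 301]
  L3: h(417,301)=(417*31+301)%997=267 -> [267]
  root = 267 == target 267  ** MATCH **
Candidate C: set leaf[0] = 93 -> leaves = [93, 35, 88, 96, 74, 74, 6, 20]
  L0: [93, 35, 88, 96, 74, 74, 6, 20]
  L1: h(93,35)=(93*31+35)%997=924 h(88,96)=(88*31+96)%997=830 h(74,74)=(74*31+74)%997=374 h(6,20)=(6*31+20)%997=206 -> [924, 830, 374, 206]
  L2: h(924,830)=(924*31+830)%997=561 h(374,206)=(374*31+206)%997=833 -> [561, 833]
  L3: h(561,833)=(561*31+833)%997=278 -> [278]
  root = 278 != target 267
Candidate B produces the target root.

Answer: B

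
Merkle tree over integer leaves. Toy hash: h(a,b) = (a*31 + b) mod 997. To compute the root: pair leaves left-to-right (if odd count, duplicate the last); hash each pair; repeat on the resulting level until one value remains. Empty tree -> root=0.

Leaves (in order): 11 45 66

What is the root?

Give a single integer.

Answer: 120

Derivation:
L0: [11, 45, 66]
L1: h(11,45)=(11*31+45)%997=386 h(66,66)=(66*31+66)%997=118 -> [386, 118]
L2: h(386,118)=(386*31+118)%997=120 -> [120]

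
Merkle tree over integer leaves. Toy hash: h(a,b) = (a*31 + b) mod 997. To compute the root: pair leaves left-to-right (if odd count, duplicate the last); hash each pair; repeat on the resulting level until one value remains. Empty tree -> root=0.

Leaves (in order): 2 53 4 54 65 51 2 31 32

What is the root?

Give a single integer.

L0: [2, 53, 4, 54, 65, 51, 2, 31, 32]
L1: h(2,53)=(2*31+53)%997=115 h(4,54)=(4*31+54)%997=178 h(65,51)=(65*31+51)%997=72 h(2,31)=(2*31+31)%997=93 h(32,32)=(32*31+32)%997=27 -> [115, 178, 72, 93, 27]
L2: h(115,178)=(115*31+178)%997=752 h(72,93)=(72*31+93)%997=331 h(27,27)=(27*31+27)%997=864 -> [752, 331, 864]
L3: h(752,331)=(752*31+331)%997=712 h(864,864)=(864*31+864)%997=729 -> [712, 729]
L4: h(712,729)=(712*31+729)%997=867 -> [867]

Answer: 867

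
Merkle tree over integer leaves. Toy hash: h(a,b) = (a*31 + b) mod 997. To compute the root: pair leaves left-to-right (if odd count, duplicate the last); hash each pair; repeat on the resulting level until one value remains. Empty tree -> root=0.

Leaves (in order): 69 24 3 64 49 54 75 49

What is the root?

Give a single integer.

L0: [69, 24, 3, 64, 49, 54, 75, 49]
L1: h(69,24)=(69*31+24)%997=169 h(3,64)=(3*31+64)%997=157 h(49,54)=(49*31+54)%997=576 h(75,49)=(75*31+49)%997=380 -> [169, 157, 576, 380]
L2: h(169,157)=(169*31+157)%997=411 h(576,380)=(576*31+380)%997=290 -> [411, 290]
L3: h(411,290)=(411*31+290)%997=70 -> [70]

Answer: 70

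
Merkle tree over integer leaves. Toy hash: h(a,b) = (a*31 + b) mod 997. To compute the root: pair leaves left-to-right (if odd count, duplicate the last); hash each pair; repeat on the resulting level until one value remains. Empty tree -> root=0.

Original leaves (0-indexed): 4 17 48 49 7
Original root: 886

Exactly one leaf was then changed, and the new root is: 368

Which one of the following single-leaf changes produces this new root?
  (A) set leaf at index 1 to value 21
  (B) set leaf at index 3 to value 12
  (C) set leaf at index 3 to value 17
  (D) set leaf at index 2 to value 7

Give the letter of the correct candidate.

Answer: D

Derivation:
Original leaves: [4, 17, 48, 49, 7]
Target new root: 368
Try each candidate change and compute the resulting root:
Candidate A: set leaf[1] = 21 -> leaves = [4, 21, 48, 49, 7]
  L0: [4, 21, 48, 49, 7]
  L1: h(4,21)=(4*31+21)%997=145 h(48,49)=(48*31+49)%997=540 h(7,7)=(7*31+7)%997=224 -> [145, 540, 224]
  L2: h(145,540)=(145*31+540)%997=50 h(224,224)=(224*31+224)%997=189 -> [50, 189]
  L3: h(50,189)=(50*31+189)%997=742 -> [742]
  root = 742 != target 368
Candidate B: set leaf[3] = 12 -> leaves = [4, 17, 48, 12, 7]
  L0: [4, 17, 48, 12, 7]
  L1: h(4,17)=(4*31+17)%997=141 h(48,12)=(48*31+12)%997=503 h(7,7)=(7*31+7)%997=224 -> [141, 503, 224]
  L2: h(141,503)=(141*31+503)%997=886 h(224,224)=(224*31+224)%997=189 -> [886, 189]
  L3: h(886,189)=(886*31+189)%997=736 -> [736]
  root = 736 != target 368
Candidate C: set leaf[3] = 17 -> leaves = [4, 17, 48, 17, 7]
  L0: [4, 17, 48, 17, 7]
  L1: h(4,17)=(4*31+17)%997=141 h(48,17)=(48*31+17)%997=508 h(7,7)=(7*31+7)%997=224 -> [141, 508, 224]
  L2: h(141,508)=(141*31+508)%997=891 h(224,224)=(224*31+224)%997=189 -> [891, 189]
  L3: h(891,189)=(891*31+189)%997=891 -> [891]
  root = 891 != target 368
Candidate D: set leaf[2] = 7 -> leaves = [4, 17, 7, 49, 7]
  L0: [4, 17, 7, 49, 7]
  L1: h(4,17)=(4*31+17)%997=141 h(7,49)=(7*31+49)%997=266 h(7,7)=(7*31+7)%997=224 -> [141, 266, 224]
  L2: h(141,266)=(141*31+266)%997=649 h(224,224)=(224*31+224)%997=189 -> [649, 189]
  L3: h(649,189)=(649*31+189)%997=368 -> [368]
  root = 368 == target 368  ** MATCH **
Candidate D produces the target root.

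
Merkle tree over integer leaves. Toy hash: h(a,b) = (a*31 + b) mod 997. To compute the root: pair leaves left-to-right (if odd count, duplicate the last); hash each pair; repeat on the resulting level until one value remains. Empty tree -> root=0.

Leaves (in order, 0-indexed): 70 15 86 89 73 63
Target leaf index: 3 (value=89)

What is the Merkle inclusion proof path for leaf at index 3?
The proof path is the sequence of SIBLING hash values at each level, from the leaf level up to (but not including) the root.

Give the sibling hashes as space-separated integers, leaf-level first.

Answer: 86 191 654

Derivation:
L0 (leaves): [70, 15, 86, 89, 73, 63], target index=3
L1: h(70,15)=(70*31+15)%997=191 [pair 0] h(86,89)=(86*31+89)%997=761 [pair 1] h(73,63)=(73*31+63)%997=332 [pair 2] -> [191, 761, 332]
  Sibling for proof at L0: 86
L2: h(191,761)=(191*31+761)%997=700 [pair 0] h(332,332)=(332*31+332)%997=654 [pair 1] -> [700, 654]
  Sibling for proof at L1: 191
L3: h(700,654)=(700*31+654)%997=420 [pair 0] -> [420]
  Sibling for proof at L2: 654
Root: 420
Proof path (sibling hashes from leaf to root): [86, 191, 654]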